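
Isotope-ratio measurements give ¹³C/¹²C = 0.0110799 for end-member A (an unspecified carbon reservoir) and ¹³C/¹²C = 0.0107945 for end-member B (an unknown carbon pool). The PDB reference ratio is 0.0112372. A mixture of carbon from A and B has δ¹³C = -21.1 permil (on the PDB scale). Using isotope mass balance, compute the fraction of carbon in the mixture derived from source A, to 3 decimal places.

δ_A = (0.0110799/0.0112372 − 1)×1000 = (0.986002 − 1)×1000 = -13.998 permil
δ_B = (0.0107945/0.0112372 − 1)×1000 = (0.960604 − 1)×1000 = -39.396 permil
f_A = (δ_mix − δ_B)/(δ_A − δ_B) = (-21.1 − (-39.396))/(-13.998 − (-39.396))
f_A = 18.296 / 25.398 = 0.7204

0.720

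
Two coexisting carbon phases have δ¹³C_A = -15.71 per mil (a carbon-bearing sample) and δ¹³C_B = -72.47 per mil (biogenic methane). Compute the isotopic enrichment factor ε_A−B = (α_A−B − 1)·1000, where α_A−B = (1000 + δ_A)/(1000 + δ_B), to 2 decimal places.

α_A−B = (1000 + -15.71) / (1000 + -72.47) = 984.29 / 927.53 = 1.061195
ε_A−B = (1.061195 − 1) × 1000 = 61.195 per mil
(The approximation ε ≈ δ_A − δ_B would give 56.76 per mil.)

61.19 per mil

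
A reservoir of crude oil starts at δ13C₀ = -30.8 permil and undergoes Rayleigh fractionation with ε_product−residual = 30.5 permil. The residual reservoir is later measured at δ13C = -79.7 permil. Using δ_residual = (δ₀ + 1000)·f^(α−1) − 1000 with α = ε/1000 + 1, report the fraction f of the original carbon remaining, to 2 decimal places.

0.18

α − 1 = ε/1000 = 0.0305
(δ_res + 1000)/(δ₀ + 1000) = (-79.7 + 1000)/(-30.8 + 1000) = 920.3/969.2 = 0.949546
f = 0.949546^(1/0.0305) = exp(ln(0.949546)/0.0305) = exp(-0.05177/0.0305)
f = exp(-1.6974) = 0.1832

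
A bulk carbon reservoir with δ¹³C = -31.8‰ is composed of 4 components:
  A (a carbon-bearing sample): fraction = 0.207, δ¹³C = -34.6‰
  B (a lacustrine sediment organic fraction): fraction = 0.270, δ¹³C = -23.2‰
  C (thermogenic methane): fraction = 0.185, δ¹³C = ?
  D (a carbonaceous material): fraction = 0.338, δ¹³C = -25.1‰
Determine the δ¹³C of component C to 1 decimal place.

-53.5‰

Isotope mass balance: δ_bulk = Σ fᵢ·δᵢ.
-31.8 = 0.207×(-34.6) + 0.270×(-23.2) + 0.185×δ_C + 0.338×(-25.1)
0.185·δ_C = -31.8 − (-21.910) = -9.890
δ_C = -9.890 / 0.185 = -53.46‰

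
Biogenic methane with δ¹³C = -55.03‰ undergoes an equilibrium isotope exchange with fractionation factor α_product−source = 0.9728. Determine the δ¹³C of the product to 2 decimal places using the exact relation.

δ_product = (δ_source + 1000)·α − 1000
δ_product = (-55.03 + 1000) × 0.9728 − 1000
δ_product = 919.267 − 1000 = -80.733‰

-80.73‰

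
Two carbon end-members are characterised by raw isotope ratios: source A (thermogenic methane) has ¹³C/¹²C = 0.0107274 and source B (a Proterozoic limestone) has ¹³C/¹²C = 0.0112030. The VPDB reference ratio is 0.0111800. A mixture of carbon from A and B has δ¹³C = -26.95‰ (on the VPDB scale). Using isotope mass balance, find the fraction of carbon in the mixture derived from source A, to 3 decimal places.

0.682

δ_A = (0.0107274/0.0111800 − 1)×1000 = (0.959517 − 1)×1000 = -40.483‰
δ_B = (0.0112030/0.0111800 − 1)×1000 = (1.002057 − 1)×1000 = 2.057‰
f_A = (δ_mix − δ_B)/(δ_A − δ_B) = (-26.95 − (2.057))/(-40.483 − (2.057))
f_A = -29.007 / -42.540 = 0.6819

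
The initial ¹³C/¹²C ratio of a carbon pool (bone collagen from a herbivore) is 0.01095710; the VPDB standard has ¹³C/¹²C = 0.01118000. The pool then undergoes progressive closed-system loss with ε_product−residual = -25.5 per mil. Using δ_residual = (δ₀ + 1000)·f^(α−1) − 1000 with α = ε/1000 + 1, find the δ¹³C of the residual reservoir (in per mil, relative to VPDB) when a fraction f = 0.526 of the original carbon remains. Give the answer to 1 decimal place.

-3.7 per mil

δ₀ = (0.01095710/0.01118000 − 1)×1000 = (0.980063 − 1)×1000 = -19.937 per mil
α − 1 = ε/1000 = -0.0255
f^(α−1) = 0.526^(-0.0255) = 1.016518
δ_res = (-19.937 + 1000) × 1.016518 − 1000 = 996.251 − 1000 = -3.75 per mil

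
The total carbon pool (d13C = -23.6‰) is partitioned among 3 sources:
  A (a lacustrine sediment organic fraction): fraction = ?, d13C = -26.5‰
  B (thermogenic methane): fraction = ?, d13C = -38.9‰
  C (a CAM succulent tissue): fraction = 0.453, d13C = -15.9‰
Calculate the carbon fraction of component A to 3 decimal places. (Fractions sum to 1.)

Let f_A and f_B be the unknown fractions; fractions sum to 1 so f_A + f_B = 0.547.
Mass balance: Σ fᵢ·δᵢ = δ_bulk ⇒ f_A·(-26.5) + f_B·(-38.9) = -23.6 − (-7.203) = -16.397
Substitute f_B = 0.547 − f_A:
f_A·(-26.5 − -38.9) = -16.397 − 0.547×(-38.9) = 4.881
f_A = 4.881 / 12.4 = 0.3936

0.394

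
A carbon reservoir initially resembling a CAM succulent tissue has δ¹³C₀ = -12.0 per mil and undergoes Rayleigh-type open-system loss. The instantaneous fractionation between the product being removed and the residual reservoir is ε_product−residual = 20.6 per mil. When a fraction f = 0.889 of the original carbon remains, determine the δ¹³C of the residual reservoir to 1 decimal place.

Rayleigh residual: δ_res = (δ₀ + 1000)·f^(α−1) − 1000
α = ε/1000 + 1 = 1.02060, so α − 1 = 0.02060
f^(α−1) = 0.889^(0.02060) = 0.997579
δ_res = (-12.0 + 1000) × 0.997579 − 1000 = 985.608 − 1000 = -14.39 per mil

-14.4 per mil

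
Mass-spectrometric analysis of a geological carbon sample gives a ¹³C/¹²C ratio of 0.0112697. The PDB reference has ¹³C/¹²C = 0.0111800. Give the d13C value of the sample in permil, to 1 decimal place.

8.0 permil

d13C = (R_sample / R_standard − 1) × 1000
R_sample / R_standard = 0.0112697 / 0.0111800 = 1.008023
d13C = (1.008023 − 1) × 1000 = 8.02 permil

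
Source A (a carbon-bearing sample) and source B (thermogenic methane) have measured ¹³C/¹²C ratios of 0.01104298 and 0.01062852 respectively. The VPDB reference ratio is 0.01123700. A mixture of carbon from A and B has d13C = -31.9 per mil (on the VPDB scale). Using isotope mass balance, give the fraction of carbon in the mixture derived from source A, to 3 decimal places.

0.603

δ_A = (0.01104298/0.01123700 − 1)×1000 = (0.982734 − 1)×1000 = -17.266 per mil
δ_B = (0.01062852/0.01123700 − 1)×1000 = (0.945850 − 1)×1000 = -54.150 per mil
f_A = (δ_mix − δ_B)/(δ_A − δ_B) = (-31.9 − (-54.150))/(-17.266 − (-54.150))
f_A = 22.250 / 36.884 = 0.6032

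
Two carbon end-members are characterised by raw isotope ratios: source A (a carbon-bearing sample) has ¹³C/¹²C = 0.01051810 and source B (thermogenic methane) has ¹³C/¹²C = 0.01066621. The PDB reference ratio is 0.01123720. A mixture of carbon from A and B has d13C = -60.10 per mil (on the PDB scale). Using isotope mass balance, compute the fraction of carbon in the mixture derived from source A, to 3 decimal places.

0.705

δ_A = (0.01051810/0.01123720 − 1)×1000 = (0.936007 − 1)×1000 = -63.993 per mil
δ_B = (0.01066621/0.01123720 − 1)×1000 = (0.949188 − 1)×1000 = -50.812 per mil
f_A = (δ_mix − δ_B)/(δ_A − δ_B) = (-60.10 − (-50.812))/(-63.993 − (-50.812))
f_A = -9.288 / -13.180 = 0.7047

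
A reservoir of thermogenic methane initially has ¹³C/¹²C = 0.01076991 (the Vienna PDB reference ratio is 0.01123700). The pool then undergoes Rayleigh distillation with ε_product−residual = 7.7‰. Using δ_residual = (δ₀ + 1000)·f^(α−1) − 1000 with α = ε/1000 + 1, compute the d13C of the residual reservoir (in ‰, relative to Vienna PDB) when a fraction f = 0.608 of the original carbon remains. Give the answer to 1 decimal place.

δ₀ = (0.01076991/0.01123700 − 1)×1000 = (0.958433 − 1)×1000 = -41.567‰
α − 1 = ε/1000 = 0.0077
f^(α−1) = 0.608^(0.0077) = 0.996176
δ_res = (-41.567 + 1000) × 0.996176 − 1000 = 954.768 − 1000 = -45.23‰

-45.2‰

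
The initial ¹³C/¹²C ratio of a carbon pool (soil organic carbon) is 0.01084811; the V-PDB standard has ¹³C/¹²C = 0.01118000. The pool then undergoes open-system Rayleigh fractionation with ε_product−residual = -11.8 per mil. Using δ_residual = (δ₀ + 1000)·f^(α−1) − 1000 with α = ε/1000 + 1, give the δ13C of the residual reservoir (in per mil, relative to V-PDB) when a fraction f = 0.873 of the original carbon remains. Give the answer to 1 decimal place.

-28.1 per mil

δ₀ = (0.01084811/0.01118000 − 1)×1000 = (0.970314 − 1)×1000 = -29.686 per mil
α − 1 = ε/1000 = -0.0118
f^(α−1) = 0.873^(-0.0118) = 1.001604
δ_res = (-29.686 + 1000) × 1.001604 − 1000 = 971.870 − 1000 = -28.13 per mil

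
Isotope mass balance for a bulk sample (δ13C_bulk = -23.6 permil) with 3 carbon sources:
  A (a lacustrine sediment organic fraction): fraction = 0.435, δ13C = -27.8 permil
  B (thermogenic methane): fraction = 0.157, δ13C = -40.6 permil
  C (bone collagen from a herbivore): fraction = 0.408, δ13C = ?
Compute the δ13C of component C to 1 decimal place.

Isotope mass balance: δ_bulk = Σ fᵢ·δᵢ.
-23.6 = 0.435×(-27.8) + 0.157×(-40.6) + 0.408×δ_C
0.408·δ_C = -23.6 − (-18.467) = -5.133
δ_C = -5.133 / 0.408 = -12.58 permil

-12.6 permil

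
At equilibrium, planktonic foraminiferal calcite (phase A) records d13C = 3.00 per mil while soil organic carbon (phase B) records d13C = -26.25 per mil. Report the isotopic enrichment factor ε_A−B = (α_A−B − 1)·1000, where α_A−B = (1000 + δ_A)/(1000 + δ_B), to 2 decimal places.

30.04 per mil

α_A−B = (1000 + 3.00) / (1000 + -26.25) = 1003.00 / 973.75 = 1.030039
ε_A−B = (1.030039 − 1) × 1000 = 30.039 per mil
(The approximation ε ≈ δ_A − δ_B would give 29.25 per mil.)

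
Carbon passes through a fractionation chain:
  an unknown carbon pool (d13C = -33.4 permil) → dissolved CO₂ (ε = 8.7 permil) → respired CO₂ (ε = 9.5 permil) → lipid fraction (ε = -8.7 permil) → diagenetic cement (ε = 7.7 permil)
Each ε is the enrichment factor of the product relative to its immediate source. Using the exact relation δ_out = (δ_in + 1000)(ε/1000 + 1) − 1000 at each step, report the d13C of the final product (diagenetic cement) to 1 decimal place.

-16.8 permil

step 1: δ = (-33.40 + 1000)·(8.7/1000 + 1) − 1000 = -24.99 permil
step 2: δ = (-24.99 + 1000)·(9.5/1000 + 1) − 1000 = -15.73 permil
step 3: δ = (-15.73 + 1000)·(-8.7/1000 + 1) − 1000 = -24.29 permil
step 4: δ = (-24.29 + 1000)·(7.7/1000 + 1) − 1000 = -16.78 permil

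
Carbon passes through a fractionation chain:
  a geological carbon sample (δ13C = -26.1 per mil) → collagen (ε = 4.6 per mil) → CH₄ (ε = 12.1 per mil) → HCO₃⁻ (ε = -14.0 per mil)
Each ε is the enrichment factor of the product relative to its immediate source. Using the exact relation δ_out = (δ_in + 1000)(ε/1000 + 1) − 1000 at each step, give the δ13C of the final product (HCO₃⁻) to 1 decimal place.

step 1: δ = (-26.10 + 1000)·(4.6/1000 + 1) − 1000 = -21.62 per mil
step 2: δ = (-21.62 + 1000)·(12.1/1000 + 1) − 1000 = -9.78 per mil
step 3: δ = (-9.78 + 1000)·(-14.0/1000 + 1) − 1000 = -23.64 per mil

-23.6 per mil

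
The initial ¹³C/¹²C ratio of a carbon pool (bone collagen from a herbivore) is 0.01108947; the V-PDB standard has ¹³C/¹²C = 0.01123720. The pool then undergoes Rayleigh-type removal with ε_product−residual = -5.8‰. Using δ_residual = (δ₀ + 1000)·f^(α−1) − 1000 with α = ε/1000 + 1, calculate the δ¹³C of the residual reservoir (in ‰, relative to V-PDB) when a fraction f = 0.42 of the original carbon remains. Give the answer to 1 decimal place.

-8.2‰

δ₀ = (0.01108947/0.01123720 − 1)×1000 = (0.986853 − 1)×1000 = -13.147‰
α − 1 = ε/1000 = -0.0058
f^(α−1) = 0.42^(-0.0058) = 1.005044
δ_res = (-13.147 + 1000) × 1.005044 − 1000 = 991.831 − 1000 = -8.17‰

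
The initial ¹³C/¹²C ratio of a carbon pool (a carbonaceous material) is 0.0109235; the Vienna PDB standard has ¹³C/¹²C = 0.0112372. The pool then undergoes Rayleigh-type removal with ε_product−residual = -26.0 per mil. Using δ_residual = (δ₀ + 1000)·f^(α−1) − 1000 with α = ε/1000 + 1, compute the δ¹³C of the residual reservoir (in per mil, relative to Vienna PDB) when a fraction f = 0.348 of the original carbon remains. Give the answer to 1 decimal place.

-0.9 per mil

δ₀ = (0.0109235/0.0112372 − 1)×1000 = (0.972084 − 1)×1000 = -27.916 per mil
α − 1 = ε/1000 = -0.0260
f^(α−1) = 0.348^(-0.0260) = 1.027824
δ_res = (-27.916 + 1000) × 1.027824 − 1000 = 999.131 − 1000 = -0.87 per mil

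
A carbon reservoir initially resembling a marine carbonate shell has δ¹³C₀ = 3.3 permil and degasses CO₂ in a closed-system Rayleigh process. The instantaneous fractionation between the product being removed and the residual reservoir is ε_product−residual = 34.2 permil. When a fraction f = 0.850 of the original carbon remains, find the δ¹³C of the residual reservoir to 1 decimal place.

Rayleigh residual: δ_res = (δ₀ + 1000)·f^(α−1) − 1000
α = ε/1000 + 1 = 1.03420, so α − 1 = 0.03420
f^(α−1) = 0.850^(0.03420) = 0.994457
δ_res = (3.3 + 1000) × 0.994457 − 1000 = 997.739 − 1000 = -2.26 permil

-2.3 permil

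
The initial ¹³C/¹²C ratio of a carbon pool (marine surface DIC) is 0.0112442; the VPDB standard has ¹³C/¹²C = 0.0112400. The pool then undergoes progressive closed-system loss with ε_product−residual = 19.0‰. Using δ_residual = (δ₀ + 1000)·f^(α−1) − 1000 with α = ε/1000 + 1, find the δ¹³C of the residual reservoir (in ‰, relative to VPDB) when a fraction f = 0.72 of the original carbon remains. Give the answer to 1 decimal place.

δ₀ = (0.0112442/0.0112400 − 1)×1000 = (1.000374 − 1)×1000 = 0.374‰
α − 1 = ε/1000 = 0.0190
f^(α−1) = 0.72^(0.0190) = 0.993778
δ_res = (0.374 + 1000) × 0.993778 − 1000 = 994.149 − 1000 = -5.85‰

-5.9‰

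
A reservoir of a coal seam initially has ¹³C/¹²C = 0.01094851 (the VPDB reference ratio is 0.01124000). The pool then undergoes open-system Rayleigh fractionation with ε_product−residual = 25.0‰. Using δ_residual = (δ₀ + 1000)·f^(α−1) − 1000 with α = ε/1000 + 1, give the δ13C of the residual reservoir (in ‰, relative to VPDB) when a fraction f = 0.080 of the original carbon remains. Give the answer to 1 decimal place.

δ₀ = (0.01094851/0.01124000 − 1)×1000 = (0.974067 − 1)×1000 = -25.933‰
α − 1 = ε/1000 = 0.0250
f^(α−1) = 0.080^(0.0250) = 0.938809
δ_res = (-25.933 + 1000) × 0.938809 − 1000 = 914.463 − 1000 = -85.54‰

-85.5‰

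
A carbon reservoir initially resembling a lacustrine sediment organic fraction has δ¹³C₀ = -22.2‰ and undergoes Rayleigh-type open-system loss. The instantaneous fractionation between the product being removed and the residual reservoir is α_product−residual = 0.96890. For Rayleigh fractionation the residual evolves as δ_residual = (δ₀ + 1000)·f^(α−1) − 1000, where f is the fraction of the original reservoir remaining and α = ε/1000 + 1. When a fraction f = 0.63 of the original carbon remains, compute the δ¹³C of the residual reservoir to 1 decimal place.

-8.0‰

Rayleigh residual: δ_res = (δ₀ + 1000)·f^(α−1) − 1000
α − 1 = -0.03110
f^(α−1) = 0.63^(-0.03110) = 1.014473
δ_res = (-22.2 + 1000) × 1.014473 − 1000 = 991.952 − 1000 = -8.05‰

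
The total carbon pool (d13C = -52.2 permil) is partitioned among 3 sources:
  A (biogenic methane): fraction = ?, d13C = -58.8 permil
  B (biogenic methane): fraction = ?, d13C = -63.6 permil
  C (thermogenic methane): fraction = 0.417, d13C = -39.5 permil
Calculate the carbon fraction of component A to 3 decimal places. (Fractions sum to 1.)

0.281

Let f_A and f_B be the unknown fractions; fractions sum to 1 so f_A + f_B = 0.583.
Mass balance: Σ fᵢ·δᵢ = δ_bulk ⇒ f_A·(-58.8) + f_B·(-63.6) = -52.2 − (-16.471) = -35.729
Substitute f_B = 0.583 − f_A:
f_A·(-58.8 − -63.6) = -35.729 − 0.583×(-63.6) = 1.350
f_A = 1.350 / 4.8 = 0.2813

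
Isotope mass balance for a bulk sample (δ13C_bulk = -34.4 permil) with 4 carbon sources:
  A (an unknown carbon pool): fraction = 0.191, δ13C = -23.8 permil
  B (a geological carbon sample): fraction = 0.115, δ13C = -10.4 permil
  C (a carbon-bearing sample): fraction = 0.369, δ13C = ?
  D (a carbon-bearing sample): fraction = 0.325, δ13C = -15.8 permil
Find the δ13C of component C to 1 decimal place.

-63.7 permil

Isotope mass balance: δ_bulk = Σ fᵢ·δᵢ.
-34.4 = 0.191×(-23.8) + 0.115×(-10.4) + 0.369×δ_C + 0.325×(-15.8)
0.369·δ_C = -34.4 − (-10.877) = -23.523
δ_C = -23.523 / 0.369 = -63.75 permil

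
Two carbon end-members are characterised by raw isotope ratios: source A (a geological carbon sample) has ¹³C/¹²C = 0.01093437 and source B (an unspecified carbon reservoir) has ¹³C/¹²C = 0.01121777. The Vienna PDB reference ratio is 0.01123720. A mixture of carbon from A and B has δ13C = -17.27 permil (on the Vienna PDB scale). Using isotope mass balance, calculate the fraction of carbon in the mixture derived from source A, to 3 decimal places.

δ_A = (0.01093437/0.01123720 − 1)×1000 = (0.973051 − 1)×1000 = -26.949 permil
δ_B = (0.01121777/0.01123720 − 1)×1000 = (0.998271 − 1)×1000 = -1.729 permil
f_A = (δ_mix − δ_B)/(δ_A − δ_B) = (-17.27 − (-1.729))/(-26.949 − (-1.729))
f_A = -15.541 / -25.220 = 0.6162

0.616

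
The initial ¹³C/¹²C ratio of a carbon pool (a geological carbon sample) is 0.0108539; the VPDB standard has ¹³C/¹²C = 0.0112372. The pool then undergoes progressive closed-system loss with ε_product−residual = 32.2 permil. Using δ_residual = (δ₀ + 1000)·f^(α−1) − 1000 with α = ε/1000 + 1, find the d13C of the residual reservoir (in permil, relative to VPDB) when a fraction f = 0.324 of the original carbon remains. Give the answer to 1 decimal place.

-68.5 permil

δ₀ = (0.0108539/0.0112372 − 1)×1000 = (0.965890 − 1)×1000 = -34.110 permil
α − 1 = ε/1000 = 0.0322
f^(α−1) = 0.324^(0.0322) = 0.964361
δ_res = (-34.110 + 1000) × 0.964361 − 1000 = 931.467 − 1000 = -68.53 permil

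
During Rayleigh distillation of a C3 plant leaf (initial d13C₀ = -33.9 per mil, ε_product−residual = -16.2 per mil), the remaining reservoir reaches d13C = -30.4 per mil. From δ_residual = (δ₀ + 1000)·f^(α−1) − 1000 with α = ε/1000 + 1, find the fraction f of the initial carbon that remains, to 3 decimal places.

α − 1 = ε/1000 = -0.0162
(δ_res + 1000)/(δ₀ + 1000) = (-30.4 + 1000)/(-33.9 + 1000) = 969.6/966.1 = 1.003623
f = 1.003623^(1/-0.0162) = exp(ln(1.003623)/-0.0162) = exp(0.00362/-0.0162)
f = exp(-0.2232) = 0.7999

0.800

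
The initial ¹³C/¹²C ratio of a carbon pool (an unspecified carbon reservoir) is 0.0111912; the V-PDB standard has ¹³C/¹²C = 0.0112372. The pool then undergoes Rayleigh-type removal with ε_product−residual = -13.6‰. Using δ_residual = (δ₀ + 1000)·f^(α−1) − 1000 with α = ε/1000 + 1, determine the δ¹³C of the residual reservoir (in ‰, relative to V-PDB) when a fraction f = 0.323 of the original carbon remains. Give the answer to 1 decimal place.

δ₀ = (0.0111912/0.0112372 − 1)×1000 = (0.995906 − 1)×1000 = -4.094‰
α − 1 = ε/1000 = -0.0136
f^(α−1) = 0.323^(-0.0136) = 1.015488
δ_res = (-4.094 + 1000) × 1.015488 − 1000 = 1011.331 − 1000 = 11.33‰

11.3‰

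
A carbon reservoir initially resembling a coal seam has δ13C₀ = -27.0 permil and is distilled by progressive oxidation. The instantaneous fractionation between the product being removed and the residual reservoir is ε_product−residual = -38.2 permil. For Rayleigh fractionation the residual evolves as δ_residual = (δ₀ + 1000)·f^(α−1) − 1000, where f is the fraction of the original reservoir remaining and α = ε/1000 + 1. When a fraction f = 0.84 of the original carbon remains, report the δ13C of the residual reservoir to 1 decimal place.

-20.5 permil

Rayleigh residual: δ_res = (δ₀ + 1000)·f^(α−1) − 1000
α = ε/1000 + 1 = 0.96180, so α − 1 = -0.03820
f^(α−1) = 0.84^(-0.03820) = 1.006683
δ_res = (-27.0 + 1000) × 1.006683 − 1000 = 979.502 − 1000 = -20.50 permil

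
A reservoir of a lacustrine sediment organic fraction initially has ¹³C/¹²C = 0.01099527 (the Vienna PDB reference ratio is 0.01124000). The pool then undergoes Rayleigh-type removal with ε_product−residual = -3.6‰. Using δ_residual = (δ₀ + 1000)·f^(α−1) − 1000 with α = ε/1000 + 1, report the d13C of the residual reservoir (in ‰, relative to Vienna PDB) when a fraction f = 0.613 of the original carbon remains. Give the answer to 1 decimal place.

δ₀ = (0.01099527/0.01124000 − 1)×1000 = (0.978227 − 1)×1000 = -21.773‰
α − 1 = ε/1000 = -0.0036
f^(α−1) = 0.613^(-0.0036) = 1.001763
δ_res = (-21.773 + 1000) × 1.001763 − 1000 = 979.952 − 1000 = -20.05‰

-20.0‰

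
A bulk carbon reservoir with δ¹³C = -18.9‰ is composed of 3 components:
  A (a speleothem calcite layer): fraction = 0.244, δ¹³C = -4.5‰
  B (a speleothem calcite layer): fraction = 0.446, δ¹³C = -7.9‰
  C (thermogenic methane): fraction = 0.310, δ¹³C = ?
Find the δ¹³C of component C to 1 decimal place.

-46.1‰

Isotope mass balance: δ_bulk = Σ fᵢ·δᵢ.
-18.9 = 0.244×(-4.5) + 0.446×(-7.9) + 0.310×δ_C
0.310·δ_C = -18.9 − (-4.621) = -14.279
δ_C = -14.279 / 0.310 = -46.06‰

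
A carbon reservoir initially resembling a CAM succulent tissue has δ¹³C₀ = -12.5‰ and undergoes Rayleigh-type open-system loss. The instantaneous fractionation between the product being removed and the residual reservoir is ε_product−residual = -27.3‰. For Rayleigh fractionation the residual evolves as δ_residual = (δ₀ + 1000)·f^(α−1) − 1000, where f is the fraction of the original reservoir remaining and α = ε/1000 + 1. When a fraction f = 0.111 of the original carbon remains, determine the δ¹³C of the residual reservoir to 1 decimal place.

Rayleigh residual: δ_res = (δ₀ + 1000)·f^(α−1) − 1000
α = ε/1000 + 1 = 0.97270, so α − 1 = -0.02730
f^(α−1) = 0.111^(-0.02730) = 1.061849
δ_res = (-12.5 + 1000) × 1.061849 − 1000 = 1048.576 − 1000 = 48.58‰

48.6‰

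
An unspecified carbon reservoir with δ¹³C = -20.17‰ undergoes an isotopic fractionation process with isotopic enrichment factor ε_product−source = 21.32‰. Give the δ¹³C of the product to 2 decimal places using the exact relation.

To first order, δ_product ≈ δ_source + ε = 1.15‰.
Exactly, δ_product = (δ_source + 1000)·(ε/1000 + 1) − 1000.
δ_product = (-20.17 + 1000) × (21.32/1000 + 1) − 1000
δ_product = 0.720‰

0.72‰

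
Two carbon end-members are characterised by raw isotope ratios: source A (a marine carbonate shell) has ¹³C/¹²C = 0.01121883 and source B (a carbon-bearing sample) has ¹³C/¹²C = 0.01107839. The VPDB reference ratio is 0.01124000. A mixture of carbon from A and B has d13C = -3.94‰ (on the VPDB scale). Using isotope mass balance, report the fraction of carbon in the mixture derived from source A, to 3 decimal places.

0.835

δ_A = (0.01121883/0.01124000 − 1)×1000 = (0.998117 − 1)×1000 = -1.883‰
δ_B = (0.01107839/0.01124000 − 1)×1000 = (0.985622 − 1)×1000 = -14.378‰
f_A = (δ_mix − δ_B)/(δ_A − δ_B) = (-3.94 − (-14.378))/(-1.883 − (-14.378))
f_A = 10.438 / 12.495 = 0.8354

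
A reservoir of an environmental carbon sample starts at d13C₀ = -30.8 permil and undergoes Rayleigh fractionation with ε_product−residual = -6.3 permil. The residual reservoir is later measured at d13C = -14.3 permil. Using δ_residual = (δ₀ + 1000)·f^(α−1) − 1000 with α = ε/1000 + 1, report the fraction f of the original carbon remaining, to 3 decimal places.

α − 1 = ε/1000 = -0.0063
(δ_res + 1000)/(δ₀ + 1000) = (-14.3 + 1000)/(-30.8 + 1000) = 985.7/969.2 = 1.017024
f = 1.017024^(1/-0.0063) = exp(ln(1.017024)/-0.0063) = exp(0.01688/-0.0063)
f = exp(-2.6795) = 0.0686

0.069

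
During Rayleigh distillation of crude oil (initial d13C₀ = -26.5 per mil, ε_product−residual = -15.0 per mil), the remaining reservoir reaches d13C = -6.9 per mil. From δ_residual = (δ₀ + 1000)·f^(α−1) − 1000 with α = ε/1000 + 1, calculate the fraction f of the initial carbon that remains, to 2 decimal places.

0.26

α − 1 = ε/1000 = -0.0150
(δ_res + 1000)/(δ₀ + 1000) = (-6.9 + 1000)/(-26.5 + 1000) = 993.1/973.5 = 1.020134
f = 1.020134^(1/-0.0150) = exp(ln(1.020134)/-0.0150) = exp(0.01993/-0.0150)
f = exp(-1.3289) = 0.2648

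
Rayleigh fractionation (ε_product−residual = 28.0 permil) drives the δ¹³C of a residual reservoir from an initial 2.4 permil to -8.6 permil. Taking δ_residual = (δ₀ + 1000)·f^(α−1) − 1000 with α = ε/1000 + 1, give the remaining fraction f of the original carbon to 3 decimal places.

0.674

α − 1 = ε/1000 = 0.0280
(δ_res + 1000)/(δ₀ + 1000) = (-8.6 + 1000)/(2.4 + 1000) = 991.4/1002.4 = 0.989026
f = 0.989026^(1/0.0280) = exp(ln(0.989026)/0.0280) = exp(-0.01103/0.0280)
f = exp(-0.3941) = 0.6743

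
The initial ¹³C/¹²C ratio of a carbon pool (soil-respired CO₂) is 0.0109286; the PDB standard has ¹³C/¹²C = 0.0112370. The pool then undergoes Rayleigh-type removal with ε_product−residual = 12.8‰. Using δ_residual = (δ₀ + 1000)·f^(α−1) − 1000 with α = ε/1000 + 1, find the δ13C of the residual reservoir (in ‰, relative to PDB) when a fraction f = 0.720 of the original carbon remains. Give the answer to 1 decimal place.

-31.5‰

δ₀ = (0.0109286/0.0112370 − 1)×1000 = (0.972555 − 1)×1000 = -27.445‰
α − 1 = ε/1000 = 0.0128
f^(α−1) = 0.720^(0.0128) = 0.995804
δ_res = (-27.445 + 1000) × 0.995804 − 1000 = 968.474 − 1000 = -31.53‰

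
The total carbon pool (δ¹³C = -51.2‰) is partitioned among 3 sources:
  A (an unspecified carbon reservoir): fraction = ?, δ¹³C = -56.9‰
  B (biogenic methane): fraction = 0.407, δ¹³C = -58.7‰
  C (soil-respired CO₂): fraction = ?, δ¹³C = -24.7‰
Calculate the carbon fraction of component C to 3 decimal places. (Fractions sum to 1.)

Let f_C and f_A be the unknown fractions; fractions sum to 1 so f_C + f_A = 0.593.
Mass balance: Σ fᵢ·δᵢ = δ_bulk ⇒ f_C·(-24.7) + f_A·(-56.9) = -51.2 − (-23.891) = -27.309
Substitute f_A = 0.593 − f_C:
f_C·(-24.7 − -56.9) = -27.309 − 0.593×(-56.9) = 6.433
f_C = 6.433 / 32.2 = 0.1998

0.200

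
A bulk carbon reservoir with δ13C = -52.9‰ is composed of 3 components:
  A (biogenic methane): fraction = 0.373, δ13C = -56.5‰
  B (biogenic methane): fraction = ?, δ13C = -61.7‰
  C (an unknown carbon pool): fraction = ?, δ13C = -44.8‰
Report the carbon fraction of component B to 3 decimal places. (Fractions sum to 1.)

Let f_B and f_C be the unknown fractions; fractions sum to 1 so f_B + f_C = 0.627.
Mass balance: Σ fᵢ·δᵢ = δ_bulk ⇒ f_B·(-61.7) + f_C·(-44.8) = -52.9 − (-21.075) = -31.825
Substitute f_C = 0.627 − f_B:
f_B·(-61.7 − -44.8) = -31.825 − 0.627×(-44.8) = -3.736
f_B = -3.736 / -16.9 = 0.2211

0.221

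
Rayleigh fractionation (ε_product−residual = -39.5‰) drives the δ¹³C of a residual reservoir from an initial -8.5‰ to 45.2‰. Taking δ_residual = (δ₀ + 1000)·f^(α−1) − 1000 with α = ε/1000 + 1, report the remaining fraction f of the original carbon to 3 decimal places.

0.263

α − 1 = ε/1000 = -0.0395
(δ_res + 1000)/(δ₀ + 1000) = (45.2 + 1000)/(-8.5 + 1000) = 1045.2/991.5 = 1.054160
f = 1.054160^(1/-0.0395) = exp(ln(1.054160)/-0.0395) = exp(0.05274/-0.0395)
f = exp(-1.3353) = 0.2631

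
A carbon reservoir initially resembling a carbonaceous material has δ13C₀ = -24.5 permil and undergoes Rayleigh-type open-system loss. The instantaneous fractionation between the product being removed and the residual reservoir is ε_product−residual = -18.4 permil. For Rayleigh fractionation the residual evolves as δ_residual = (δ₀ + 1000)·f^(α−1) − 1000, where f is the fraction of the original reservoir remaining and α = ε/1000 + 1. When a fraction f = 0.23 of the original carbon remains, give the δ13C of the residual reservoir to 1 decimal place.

2.2 permil

Rayleigh residual: δ_res = (δ₀ + 1000)·f^(α−1) − 1000
α = ε/1000 + 1 = 0.98160, so α − 1 = -0.01840
f^(α−1) = 0.23^(-0.01840) = 1.027411
δ_res = (-24.5 + 1000) × 1.027411 − 1000 = 1002.239 − 1000 = 2.24 permil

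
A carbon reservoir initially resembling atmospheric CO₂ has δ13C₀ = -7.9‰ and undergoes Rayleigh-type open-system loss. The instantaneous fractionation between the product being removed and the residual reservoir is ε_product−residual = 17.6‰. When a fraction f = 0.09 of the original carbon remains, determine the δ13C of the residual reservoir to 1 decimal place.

Rayleigh residual: δ_res = (δ₀ + 1000)·f^(α−1) − 1000
α = ε/1000 + 1 = 1.01760, so α − 1 = 0.01760
f^(α−1) = 0.09^(0.01760) = 0.958506
δ_res = (-7.9 + 1000) × 0.958506 − 1000 = 950.933 − 1000 = -49.07‰

-49.1‰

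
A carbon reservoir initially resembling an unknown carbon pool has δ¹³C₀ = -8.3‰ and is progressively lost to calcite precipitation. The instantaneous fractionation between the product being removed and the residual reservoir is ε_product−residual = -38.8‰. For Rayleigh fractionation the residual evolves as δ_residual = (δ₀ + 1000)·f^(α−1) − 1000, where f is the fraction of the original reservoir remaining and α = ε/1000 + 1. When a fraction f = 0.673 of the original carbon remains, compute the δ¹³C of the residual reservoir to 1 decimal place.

Rayleigh residual: δ_res = (δ₀ + 1000)·f^(α−1) − 1000
α = ε/1000 + 1 = 0.96120, so α − 1 = -0.03880
f^(α−1) = 0.673^(-0.03880) = 1.015484
δ_res = (-8.3 + 1000) × 1.015484 − 1000 = 1007.055 − 1000 = 7.06‰

7.1‰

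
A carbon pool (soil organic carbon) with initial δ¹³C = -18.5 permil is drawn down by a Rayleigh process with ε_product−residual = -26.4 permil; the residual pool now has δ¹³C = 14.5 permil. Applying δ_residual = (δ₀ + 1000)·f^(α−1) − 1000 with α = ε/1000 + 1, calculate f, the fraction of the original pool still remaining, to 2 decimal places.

α − 1 = ε/1000 = -0.0264
(δ_res + 1000)/(δ₀ + 1000) = (14.5 + 1000)/(-18.5 + 1000) = 1014.5/981.5 = 1.033622
f = 1.033622^(1/-0.0264) = exp(ln(1.033622)/-0.0264) = exp(0.03307/-0.0264)
f = exp(-1.2526) = 0.2858

0.29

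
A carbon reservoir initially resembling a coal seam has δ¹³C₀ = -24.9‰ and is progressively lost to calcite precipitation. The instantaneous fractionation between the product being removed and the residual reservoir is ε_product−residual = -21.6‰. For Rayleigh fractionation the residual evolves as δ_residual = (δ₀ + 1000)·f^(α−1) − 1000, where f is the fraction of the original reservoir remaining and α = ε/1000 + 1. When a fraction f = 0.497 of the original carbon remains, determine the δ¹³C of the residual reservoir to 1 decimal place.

Rayleigh residual: δ_res = (δ₀ + 1000)·f^(α−1) − 1000
α = ε/1000 + 1 = 0.97840, so α − 1 = -0.02160
f^(α−1) = 0.497^(-0.02160) = 1.015217
δ_res = (-24.9 + 1000) × 1.015217 − 1000 = 989.938 − 1000 = -10.06‰

-10.1‰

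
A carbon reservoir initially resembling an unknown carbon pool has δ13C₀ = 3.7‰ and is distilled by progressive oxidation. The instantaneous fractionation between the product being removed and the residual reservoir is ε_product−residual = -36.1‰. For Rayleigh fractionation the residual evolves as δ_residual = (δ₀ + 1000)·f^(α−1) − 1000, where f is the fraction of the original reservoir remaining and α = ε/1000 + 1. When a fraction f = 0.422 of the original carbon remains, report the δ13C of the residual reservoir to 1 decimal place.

Rayleigh residual: δ_res = (δ₀ + 1000)·f^(α−1) − 1000
α = ε/1000 + 1 = 0.96390, so α − 1 = -0.03610
f^(α−1) = 0.422^(-0.03610) = 1.031635
δ_res = (3.7 + 1000) × 1.031635 − 1000 = 1035.452 − 1000 = 35.45‰

35.5‰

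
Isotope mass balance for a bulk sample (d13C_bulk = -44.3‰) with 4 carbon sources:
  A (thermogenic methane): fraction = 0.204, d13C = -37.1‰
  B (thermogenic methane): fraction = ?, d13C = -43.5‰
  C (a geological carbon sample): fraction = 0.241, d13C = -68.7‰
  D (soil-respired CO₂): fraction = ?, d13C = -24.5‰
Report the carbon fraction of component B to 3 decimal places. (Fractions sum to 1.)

0.346

Let f_B and f_D be the unknown fractions; fractions sum to 1 so f_B + f_D = 0.555.
Mass balance: Σ fᵢ·δᵢ = δ_bulk ⇒ f_B·(-43.5) + f_D·(-24.5) = -44.3 − (-24.125) = -20.175
Substitute f_D = 0.555 − f_B:
f_B·(-43.5 − -24.5) = -20.175 − 0.555×(-24.5) = -6.577
f_B = -6.577 / -19.0 = 0.3462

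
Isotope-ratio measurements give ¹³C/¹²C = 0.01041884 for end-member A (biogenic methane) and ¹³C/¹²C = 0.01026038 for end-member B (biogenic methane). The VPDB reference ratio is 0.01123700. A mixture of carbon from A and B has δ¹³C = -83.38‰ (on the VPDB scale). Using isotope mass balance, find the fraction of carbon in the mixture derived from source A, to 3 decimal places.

0.250

δ_A = (0.01041884/0.01123700 − 1)×1000 = (0.927191 − 1)×1000 = -72.809‰
δ_B = (0.01026038/0.01123700 − 1)×1000 = (0.913089 − 1)×1000 = -86.911‰
f_A = (δ_mix − δ_B)/(δ_A − δ_B) = (-83.38 − (-86.911))/(-72.809 − (-86.911))
f_A = 3.531 / 14.102 = 0.2504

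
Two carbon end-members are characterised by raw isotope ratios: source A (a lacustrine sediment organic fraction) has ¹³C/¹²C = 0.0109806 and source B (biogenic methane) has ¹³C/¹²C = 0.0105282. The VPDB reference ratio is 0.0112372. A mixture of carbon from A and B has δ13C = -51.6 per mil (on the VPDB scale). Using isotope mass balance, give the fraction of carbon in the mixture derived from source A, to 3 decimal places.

0.286

δ_A = (0.0109806/0.0112372 − 1)×1000 = (0.977165 − 1)×1000 = -22.835 per mil
δ_B = (0.0105282/0.0112372 − 1)×1000 = (0.936906 − 1)×1000 = -63.094 per mil
f_A = (δ_mix − δ_B)/(δ_A − δ_B) = (-51.6 − (-63.094))/(-22.835 − (-63.094))
f_A = 11.494 / 40.259 = 0.2855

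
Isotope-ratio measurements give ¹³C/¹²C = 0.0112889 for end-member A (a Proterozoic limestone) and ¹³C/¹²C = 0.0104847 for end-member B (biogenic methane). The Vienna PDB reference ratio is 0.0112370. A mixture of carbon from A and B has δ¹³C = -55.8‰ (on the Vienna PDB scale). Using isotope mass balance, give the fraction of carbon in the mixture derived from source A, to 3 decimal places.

δ_A = (0.0112889/0.0112370 − 1)×1000 = (1.004619 − 1)×1000 = 4.619‰
δ_B = (0.0104847/0.0112370 − 1)×1000 = (0.933052 − 1)×1000 = -66.948‰
f_A = (δ_mix − δ_B)/(δ_A − δ_B) = (-55.8 − (-66.948))/(4.619 − (-66.948))
f_A = 11.148 / 71.567 = 0.1558

0.156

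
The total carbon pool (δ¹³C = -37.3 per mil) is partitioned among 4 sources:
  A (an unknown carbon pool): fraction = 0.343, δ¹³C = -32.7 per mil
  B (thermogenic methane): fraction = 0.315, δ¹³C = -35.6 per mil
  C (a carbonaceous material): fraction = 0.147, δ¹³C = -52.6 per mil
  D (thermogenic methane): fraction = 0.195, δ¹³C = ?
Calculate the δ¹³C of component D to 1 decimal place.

-36.6 per mil

Isotope mass balance: δ_bulk = Σ fᵢ·δᵢ.
-37.3 = 0.343×(-32.7) + 0.315×(-35.6) + 0.147×(-52.6) + 0.195×δ_D
0.195·δ_D = -37.3 − (-30.162) = -7.138
δ_D = -7.138 / 0.195 = -36.60 per mil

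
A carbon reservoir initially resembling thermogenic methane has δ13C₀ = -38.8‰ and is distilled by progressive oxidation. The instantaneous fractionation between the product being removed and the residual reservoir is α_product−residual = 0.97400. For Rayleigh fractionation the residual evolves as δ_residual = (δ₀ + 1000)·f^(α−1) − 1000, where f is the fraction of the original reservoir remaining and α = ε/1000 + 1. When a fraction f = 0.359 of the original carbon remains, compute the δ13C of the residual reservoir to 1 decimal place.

-12.9‰

Rayleigh residual: δ_res = (δ₀ + 1000)·f^(α−1) − 1000
α − 1 = -0.02600
f^(α−1) = 0.359^(-0.02600) = 1.026993
δ_res = (-38.8 + 1000) × 1.026993 − 1000 = 987.146 − 1000 = -12.85‰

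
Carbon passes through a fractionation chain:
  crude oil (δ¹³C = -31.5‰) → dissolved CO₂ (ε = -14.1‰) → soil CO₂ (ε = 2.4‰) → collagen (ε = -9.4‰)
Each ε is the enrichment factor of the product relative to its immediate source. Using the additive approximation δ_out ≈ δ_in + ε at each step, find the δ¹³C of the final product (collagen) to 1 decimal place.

-52.6‰

step 1: δ ≈ -31.5 + (-14.1) = -45.6‰
step 2: δ ≈ -45.6 + (2.4) = -43.2‰
step 3: δ ≈ -43.2 + (-9.4) = -52.6‰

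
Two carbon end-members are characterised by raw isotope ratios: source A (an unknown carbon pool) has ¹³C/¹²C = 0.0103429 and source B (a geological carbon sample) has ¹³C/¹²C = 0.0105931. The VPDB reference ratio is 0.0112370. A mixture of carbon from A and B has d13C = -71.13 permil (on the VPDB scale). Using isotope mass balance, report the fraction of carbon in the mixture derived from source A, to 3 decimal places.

0.621

δ_A = (0.0103429/0.0112370 − 1)×1000 = (0.920432 − 1)×1000 = -79.568 permil
δ_B = (0.0105931/0.0112370 − 1)×1000 = (0.942698 − 1)×1000 = -57.302 permil
f_A = (δ_mix − δ_B)/(δ_A − δ_B) = (-71.13 − (-57.302))/(-79.568 − (-57.302))
f_A = -13.828 / -22.266 = 0.6211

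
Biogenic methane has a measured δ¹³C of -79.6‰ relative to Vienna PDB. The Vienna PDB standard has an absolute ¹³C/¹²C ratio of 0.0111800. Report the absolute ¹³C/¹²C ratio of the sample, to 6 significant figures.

R_sample = R_standard × (δ¹³C/1000 + 1)
R_sample = 0.0111800 × (-79.6/1000 + 1) = 0.0111800 × 0.920400
R_sample = 0.0102901

0.0102901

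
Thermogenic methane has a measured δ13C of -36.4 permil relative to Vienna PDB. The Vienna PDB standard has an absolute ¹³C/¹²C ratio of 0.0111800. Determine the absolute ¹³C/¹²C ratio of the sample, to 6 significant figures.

0.0107730

R_sample = R_standard × (δ13C/1000 + 1)
R_sample = 0.0111800 × (-36.4/1000 + 1) = 0.0111800 × 0.963600
R_sample = 0.0107730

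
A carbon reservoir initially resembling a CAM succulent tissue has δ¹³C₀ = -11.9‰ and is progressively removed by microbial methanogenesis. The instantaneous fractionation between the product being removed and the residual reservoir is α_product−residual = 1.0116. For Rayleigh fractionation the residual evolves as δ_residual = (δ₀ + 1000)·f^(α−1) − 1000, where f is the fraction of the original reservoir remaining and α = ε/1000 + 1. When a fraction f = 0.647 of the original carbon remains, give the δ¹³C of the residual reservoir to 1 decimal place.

-16.9‰

Rayleigh residual: δ_res = (δ₀ + 1000)·f^(α−1) − 1000
α − 1 = 0.01160
f^(α−1) = 0.647^(0.01160) = 0.994962
δ_res = (-11.9 + 1000) × 0.994962 − 1000 = 983.122 − 1000 = -16.88‰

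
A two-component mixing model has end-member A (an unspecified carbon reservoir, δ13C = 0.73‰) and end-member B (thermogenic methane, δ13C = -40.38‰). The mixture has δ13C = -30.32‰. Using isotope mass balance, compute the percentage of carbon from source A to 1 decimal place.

24.5%

δ_mix = f_A·δ_A + (1 − f_A)·δ_B  ⇒  f_A = (δ_mix − δ_B)/(δ_A − δ_B)
f_A = (-30.32 − (-40.38)) / (0.73 − (-40.38))
f_A = 10.06 / 41.11 = 0.2447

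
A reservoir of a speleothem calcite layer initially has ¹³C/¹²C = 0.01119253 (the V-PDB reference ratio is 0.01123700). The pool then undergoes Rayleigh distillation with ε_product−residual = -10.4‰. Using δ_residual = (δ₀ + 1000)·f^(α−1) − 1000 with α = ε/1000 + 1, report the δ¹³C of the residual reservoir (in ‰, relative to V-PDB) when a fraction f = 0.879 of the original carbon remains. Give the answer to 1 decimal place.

δ₀ = (0.01119253/0.01123700 − 1)×1000 = (0.996043 − 1)×1000 = -3.957‰
α − 1 = ε/1000 = -0.0104
f^(α−1) = 0.879^(-0.0104) = 1.001342
δ_res = (-3.957 + 1000) × 1.001342 − 1000 = 997.379 − 1000 = -2.62‰

-2.6‰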